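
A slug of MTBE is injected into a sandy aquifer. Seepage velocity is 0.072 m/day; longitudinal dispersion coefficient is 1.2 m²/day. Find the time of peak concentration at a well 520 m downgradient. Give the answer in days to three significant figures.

6990 days

For the 1D instantaneous-source solution, setting ∂C/∂t = 0 at fixed x gives v²t² + 2Dt − x² = 0, so t = (√(D² + v²x²) − D)/v².
√(D² + v²x²) = √(1.2² + 0.072² × 520²) = 37.46; v² = 0.005184.
t = (37.46 − 1.2)/0.005184 = 6990 days (vs. the pure-advection estimate x/v = 7220 d).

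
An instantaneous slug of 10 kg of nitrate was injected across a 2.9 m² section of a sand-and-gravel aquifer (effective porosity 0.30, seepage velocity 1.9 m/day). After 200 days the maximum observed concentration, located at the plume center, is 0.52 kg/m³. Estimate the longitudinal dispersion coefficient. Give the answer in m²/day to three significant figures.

At the plume center C_max = M/(n_e·A·√(4πDt)), so D = M²/(4πt·(n_e·A·C_max)²).
n_e·A·C_max = 0.30 × 2.9 × 0.52 = 0.4524 kg/m.
D = 10²/(4π × 200 × 0.4524²) = 0.194 m²/day.

0.194 m²/day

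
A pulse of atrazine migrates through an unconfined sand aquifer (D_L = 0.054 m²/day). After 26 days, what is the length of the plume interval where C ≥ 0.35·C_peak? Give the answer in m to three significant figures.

The plume is Gaussian with σ = √(2Dt) = √(2 × 0.054 × 26) = 1.676 m.
C/C_peak = exp(−Δx²/(2σ²)) = 0.35 ⇒ Δx = σ·√(−2 ln 0.35) = 1.676 × 1.449 = 2.429 m.
Width = 2Δx = 4.86 m.

4.86 m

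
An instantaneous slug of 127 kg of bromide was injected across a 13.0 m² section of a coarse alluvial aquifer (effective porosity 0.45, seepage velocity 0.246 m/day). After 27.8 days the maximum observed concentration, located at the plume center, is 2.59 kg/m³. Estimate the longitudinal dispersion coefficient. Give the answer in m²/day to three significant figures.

0.201 m²/day

At the plume center C_max = M/(n_e·A·√(4πDt)), so D = M²/(4πt·(n_e·A·C_max)²).
n_e·A·C_max = 0.45 × 13.0 × 2.59 = 15.15 kg/m.
D = 127²/(4π × 27.8 × 15.15²) = 0.201 m²/day.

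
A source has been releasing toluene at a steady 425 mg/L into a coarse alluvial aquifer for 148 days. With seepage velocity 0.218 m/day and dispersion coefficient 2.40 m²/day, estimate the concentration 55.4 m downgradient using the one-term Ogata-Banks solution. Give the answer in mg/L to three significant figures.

81.9 mg/L

For a continuous step input, C/C₀ ≈ ½·erfc((x−vt)/(2√(Dt))).
vt = 0.218 × 148 = 32.264 m and 2√(Dt) = 2√(2.40 × 148) = 37.69 m.
Argument (x−vt)/(2√(Dt)) = (55.4 − 32.264)/37.69 = 0.6138; ½·erfc(0.6138) = 0.1927.
C = 425 × 0.1927 = 81.9 mg/L.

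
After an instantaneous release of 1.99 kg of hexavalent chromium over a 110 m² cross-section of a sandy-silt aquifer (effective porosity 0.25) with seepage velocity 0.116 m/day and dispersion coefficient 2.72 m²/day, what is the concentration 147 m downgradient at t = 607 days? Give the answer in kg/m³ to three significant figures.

For an instantaneous plane source, C(x,t) = M/(n_e·A·√(4πDt)) · exp(−(x−vt)²/(4Dt)), with n_e·A the pore (flow) area.
Plume center vt = 0.116 × 607 = 70.412 m, so the well at 147 m is 76.588 m downgradient of the peak.
√(4πDt) = 144.0 m, giving peak height M/(n_e·A·√(4πDt)) = 1.99/(0.25 × 110 × 144.0) = 0.0005025 kg/m³.
(x−vt)²/(4Dt) = (76.588)²/(4 × 2.72 × 607) = 0.8882; exp(−0.8882) = 0.4114.
C = 0.0005025 × 0.4114 = 0.000207 kg/m³.

0.000207 kg/m³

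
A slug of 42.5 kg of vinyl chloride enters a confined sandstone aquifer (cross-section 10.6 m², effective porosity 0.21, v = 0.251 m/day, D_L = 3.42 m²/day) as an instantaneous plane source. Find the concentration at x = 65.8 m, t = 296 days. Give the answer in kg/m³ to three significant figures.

0.166 kg/m³

For an instantaneous plane source, C(x,t) = M/(n_e·A·√(4πDt)) · exp(−(x−vt)²/(4Dt)), with n_e·A the pore (flow) area.
Plume center vt = 0.251 × 296 = 74.296 m, so the well at 65.8 m is 8.496 m upgradient of the peak.
√(4πDt) = 112.8 m, giving peak height M/(n_e·A·√(4πDt)) = 42.5/(0.21 × 10.6 × 112.8) = 0.1693 kg/m³.
(x−vt)²/(4Dt) = (-8.496)²/(4 × 3.42 × 296) = 0.01783; exp(−0.01783) = 0.9823.
C = 0.1693 × 0.9823 = 0.166 kg/m³.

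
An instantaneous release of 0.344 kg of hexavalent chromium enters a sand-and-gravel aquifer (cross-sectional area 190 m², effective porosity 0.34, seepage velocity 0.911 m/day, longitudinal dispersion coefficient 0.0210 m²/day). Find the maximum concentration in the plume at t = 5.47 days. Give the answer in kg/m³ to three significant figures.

0.00443 kg/m³

The peak of an instantaneous 1D plume sits at x = vt; there the Gaussian factor is 1 and C_max = M/(n_e·A·√(4πDt)), where n_e·A is the pore area the mass is dissolved in.
√(4πDt) = √(4π × 0.0210 × 5.47) = 1.201 m, so C_max = 0.344/(0.34 × 190 × 1.201) = 0.00443 kg/m³.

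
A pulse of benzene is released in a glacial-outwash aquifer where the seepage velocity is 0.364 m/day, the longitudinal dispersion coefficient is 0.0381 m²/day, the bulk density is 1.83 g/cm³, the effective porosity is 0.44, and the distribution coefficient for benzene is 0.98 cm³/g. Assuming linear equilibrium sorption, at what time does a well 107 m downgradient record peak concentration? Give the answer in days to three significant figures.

Retardation factor R = 1 + ρ_b·K_d/n = 1 + 1.83 × 0.98/0.44 = 5.076.
Sorption retards both mechanisms: v_R = v/R = 0.07171 m/day, D_R = D/R = 0.007506 m²/day.
Peak time from v_R²t² + 2D_R t − x² = 0: t = (√(D_R² + v_R²x²) − D_R)/v_R².
√(D_R² + v_R²x²) = √(0.007506² + 0.07171² × 107²) = 7.673; v_R² = 0.005142.
t = (7.673 − 0.007506)/0.005142 = 1490 days.

1490 days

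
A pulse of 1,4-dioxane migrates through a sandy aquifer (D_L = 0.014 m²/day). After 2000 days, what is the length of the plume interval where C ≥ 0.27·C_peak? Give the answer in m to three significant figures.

24.2 m

The plume is Gaussian with σ = √(2Dt) = √(2 × 0.014 × 2000) = 7.483 m.
C/C_peak = exp(−Δx²/(2σ²)) = 0.27 ⇒ Δx = σ·√(−2 ln 0.27) = 7.483 × 1.618 = 12.11 m.
Width = 2Δx = 24.2 m.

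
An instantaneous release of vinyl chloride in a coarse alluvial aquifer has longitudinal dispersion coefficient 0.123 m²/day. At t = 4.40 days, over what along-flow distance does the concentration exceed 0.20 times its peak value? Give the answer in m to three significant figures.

3.73 m

The plume is Gaussian with σ = √(2Dt) = √(2 × 0.123 × 4.40) = 1.040 m.
C/C_peak = exp(−Δx²/(2σ²)) = 0.20 ⇒ Δx = σ·√(−2 ln 0.20) = 1.040 × 1.794 = 1.866 m.
Width = 2Δx = 3.73 m.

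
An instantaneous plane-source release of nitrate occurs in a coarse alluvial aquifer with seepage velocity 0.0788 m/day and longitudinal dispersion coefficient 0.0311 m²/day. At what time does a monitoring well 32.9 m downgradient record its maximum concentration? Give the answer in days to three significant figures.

413 days

For the 1D instantaneous-source solution, setting ∂C/∂t = 0 at fixed x gives v²t² + 2Dt − x² = 0, so t = (√(D² + v²x²) − D)/v².
√(D² + v²x²) = √(0.0311² + 0.0788² × 32.9²) = 2.593; v² = 0.00620944.
t = (2.593 − 0.0311)/0.00620944 = 413 days (vs. the pure-advection estimate x/v = 418 d).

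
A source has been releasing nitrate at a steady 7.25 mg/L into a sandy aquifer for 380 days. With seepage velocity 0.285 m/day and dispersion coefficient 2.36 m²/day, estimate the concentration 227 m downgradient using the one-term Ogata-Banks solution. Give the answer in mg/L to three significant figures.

0.0184 mg/L

For a continuous step input, C/C₀ ≈ ½·erfc((x−vt)/(2√(Dt))).
vt = 0.285 × 380 = 108.3 m and 2√(Dt) = 2√(2.36 × 380) = 59.89 m.
Argument (x−vt)/(2√(Dt)) = (227 − 108.3)/59.89 = 1.982; ½·erfc(1.982) = 0.002532.
C = 7.25 × 0.002532 = 0.0184 mg/L.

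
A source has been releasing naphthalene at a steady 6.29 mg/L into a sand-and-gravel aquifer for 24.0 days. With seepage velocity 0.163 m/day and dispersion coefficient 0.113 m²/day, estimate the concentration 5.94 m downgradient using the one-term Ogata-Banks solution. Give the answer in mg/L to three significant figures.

1.21 mg/L

For a continuous step input, C/C₀ ≈ ½·erfc((x−vt)/(2√(Dt))).
vt = 0.163 × 24.0 = 3.912 m and 2√(Dt) = 2√(0.113 × 24.0) = 3.294 m.
Argument (x−vt)/(2√(Dt)) = (5.94 − 3.912)/3.294 = 0.6157; ½·erfc(0.6157) = 0.1920.
C = 6.29 × 0.1920 = 1.21 mg/L.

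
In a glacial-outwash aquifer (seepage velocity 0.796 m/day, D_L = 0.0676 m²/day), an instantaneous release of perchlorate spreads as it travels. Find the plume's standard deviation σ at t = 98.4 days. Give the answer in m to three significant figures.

Dispersive spreading gives a Gaussian with σ² = 2Dt; advection only shifts the center.
σ = √(2 × 0.0676 × 98.4) = 3.65 m.

3.65 m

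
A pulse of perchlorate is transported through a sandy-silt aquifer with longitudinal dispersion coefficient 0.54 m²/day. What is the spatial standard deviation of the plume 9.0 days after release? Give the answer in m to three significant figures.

3.12 m

Dispersive spreading gives a Gaussian with σ² = 2Dt; advection only shifts the center.
σ = √(2 × 0.54 × 9.0) = 3.12 m.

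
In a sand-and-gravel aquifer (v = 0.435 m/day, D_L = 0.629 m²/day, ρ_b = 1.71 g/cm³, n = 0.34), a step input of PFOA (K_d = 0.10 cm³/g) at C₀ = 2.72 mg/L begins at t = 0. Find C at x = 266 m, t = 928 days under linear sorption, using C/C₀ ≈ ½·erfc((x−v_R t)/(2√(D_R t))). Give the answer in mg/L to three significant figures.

1.46 mg/L

Retardation factor R = 1 + ρ_b·K_d/n = 1 + 1.71 × 0.10/0.34 = 1.503.
Sorption retards both mechanisms: v_R = v/R = 0.2894 m/day, D_R = D/R = 0.4185 m²/day.
v_R·t = 0.2894 × 928 = 268.5632 m; 2√(D_R t) = 39.41 m; argument = (266 − 268.5632)/39.41 = -0.06504.
C = C₀ × ½·erfc(-0.06504) = 2.72 × 0.5366 = 1.46 mg/L.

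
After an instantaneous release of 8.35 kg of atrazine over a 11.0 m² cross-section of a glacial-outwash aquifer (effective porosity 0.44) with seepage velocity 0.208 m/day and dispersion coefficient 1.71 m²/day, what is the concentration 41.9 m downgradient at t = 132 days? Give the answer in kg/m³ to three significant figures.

For an instantaneous plane source, C(x,t) = M/(n_e·A·√(4πDt)) · exp(−(x−vt)²/(4Dt)), with n_e·A the pore (flow) area.
Plume center vt = 0.208 × 132 = 27.456 m, so the well at 41.9 m is 14.444 m downgradient of the peak.
√(4πDt) = 53.26 m, giving peak height M/(n_e·A·√(4πDt)) = 8.35/(0.44 × 11.0 × 53.26) = 0.03239 kg/m³.
(x−vt)²/(4Dt) = (14.444)²/(4 × 1.71 × 132) = 0.2311; exp(−0.2311) = 0.7937.
C = 0.03239 × 0.7937 = 0.0257 kg/m³.

0.0257 kg/m³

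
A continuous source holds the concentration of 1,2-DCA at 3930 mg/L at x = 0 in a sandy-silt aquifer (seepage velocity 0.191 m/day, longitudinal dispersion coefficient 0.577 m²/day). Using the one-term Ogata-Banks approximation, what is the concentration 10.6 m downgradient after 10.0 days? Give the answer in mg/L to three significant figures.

For a continuous step input, C/C₀ ≈ ½·erfc((x−vt)/(2√(Dt))).
vt = 0.191 × 10.0 = 1.91 m and 2√(Dt) = 2√(0.577 × 10.0) = 4.804 m.
Argument (x−vt)/(2√(Dt)) = (10.6 − 1.91)/4.804 = 1.809; ½·erfc(1.809) = 0.005259.
C = 3930 × 0.005259 = 20.7 mg/L.

20.7 mg/L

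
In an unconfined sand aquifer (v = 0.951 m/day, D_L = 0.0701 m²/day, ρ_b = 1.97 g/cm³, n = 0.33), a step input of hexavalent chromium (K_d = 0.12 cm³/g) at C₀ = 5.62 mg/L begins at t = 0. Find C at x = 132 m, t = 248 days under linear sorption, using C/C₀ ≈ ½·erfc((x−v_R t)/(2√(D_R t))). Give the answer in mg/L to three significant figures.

4.98 mg/L

Retardation factor R = 1 + ρ_b·K_d/n = 1 + 1.97 × 0.12/0.33 = 1.716.
Sorption retards both mechanisms: v_R = v/R = 0.5542 m/day, D_R = D/R = 0.04085 m²/day.
v_R·t = 0.5542 × 248 = 137.4416 m; 2√(D_R t) = 6.366 m; argument = (132 − 137.4416)/6.366 = -0.8548.
C = C₀ × ½·erfc(-0.8548) = 5.62 × 0.8866 = 4.98 mg/L.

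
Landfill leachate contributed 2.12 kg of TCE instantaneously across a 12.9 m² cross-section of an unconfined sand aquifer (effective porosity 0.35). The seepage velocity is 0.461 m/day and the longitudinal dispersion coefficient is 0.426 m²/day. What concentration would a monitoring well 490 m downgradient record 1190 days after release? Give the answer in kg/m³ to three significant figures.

0.00108 kg/m³

For an instantaneous plane source, C(x,t) = M/(n_e·A·√(4πDt)) · exp(−(x−vt)²/(4Dt)), with n_e·A the pore (flow) area.
Plume center vt = 0.461 × 1190 = 548.59 m, so the well at 490 m is 58.59 m upgradient of the peak.
√(4πDt) = 79.81 m, giving peak height M/(n_e·A·√(4πDt)) = 2.12/(0.35 × 12.9 × 79.81) = 0.005883 kg/m³.
(x−vt)²/(4Dt) = (-58.59)²/(4 × 0.426 × 1190) = 1.693; exp(−1.693) = 0.1840.
C = 0.005883 × 0.1840 = 0.00108 kg/m³.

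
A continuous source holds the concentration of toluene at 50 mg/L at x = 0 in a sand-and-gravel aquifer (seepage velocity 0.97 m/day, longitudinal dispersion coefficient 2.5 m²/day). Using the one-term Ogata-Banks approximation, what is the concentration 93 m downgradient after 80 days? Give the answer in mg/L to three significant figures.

11.0 mg/L

For a continuous step input, C/C₀ ≈ ½·erfc((x−vt)/(2√(Dt))).
vt = 0.97 × 80 = 77.6 m and 2√(Dt) = 2√(2.5 × 80) = 28.28 m.
Argument (x−vt)/(2√(Dt)) = (93 − 77.6)/28.28 = 0.5446; ½·erfc(0.5446) = 0.2206.
C = 50 × 0.2206 = 11.0 mg/L.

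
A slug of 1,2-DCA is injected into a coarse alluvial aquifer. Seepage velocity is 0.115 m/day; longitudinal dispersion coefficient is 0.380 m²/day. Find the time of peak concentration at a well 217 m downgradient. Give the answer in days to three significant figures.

1860 days

For the 1D instantaneous-source solution, setting ∂C/∂t = 0 at fixed x gives v²t² + 2Dt − x² = 0, so t = (√(D² + v²x²) − D)/v².
√(D² + v²x²) = √(0.380² + 0.115² × 217²) = 24.96; v² = 0.013225.
t = (24.96 − 0.380)/0.013225 = 1860 days (vs. the pure-advection estimate x/v = 1890 d).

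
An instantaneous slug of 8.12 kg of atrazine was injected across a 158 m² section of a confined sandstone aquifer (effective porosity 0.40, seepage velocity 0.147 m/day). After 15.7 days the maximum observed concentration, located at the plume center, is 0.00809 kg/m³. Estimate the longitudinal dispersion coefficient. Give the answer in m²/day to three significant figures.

At the plume center C_max = M/(n_e·A·√(4πDt)), so D = M²/(4πt·(n_e·A·C_max)²).
n_e·A·C_max = 0.40 × 158 × 0.00809 = 0.5113 kg/m.
D = 8.12²/(4π × 15.7 × 0.5113²) = 1.28 m²/day.

1.28 m²/day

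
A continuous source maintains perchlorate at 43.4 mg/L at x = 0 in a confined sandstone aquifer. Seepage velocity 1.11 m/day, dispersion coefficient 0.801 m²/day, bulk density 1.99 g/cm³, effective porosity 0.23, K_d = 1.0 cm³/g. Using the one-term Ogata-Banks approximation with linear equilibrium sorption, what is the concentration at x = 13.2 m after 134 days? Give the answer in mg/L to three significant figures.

Retardation factor R = 1 + ρ_b·K_d/n = 1 + 1.99 × 1.0/0.23 = 9.652.
Sorption retards both mechanisms: v_R = v/R = 0.1150 m/day, D_R = D/R = 0.08299 m²/day.
v_R·t = 0.1150 × 134 = 15.41 m; 2√(D_R t) = 6.670 m; argument = (13.2 − 15.41)/6.670 = -0.3313.
C = C₀ × ½·erfc(-0.3313) = 43.4 × 0.6803 = 29.5 mg/L.

29.5 mg/L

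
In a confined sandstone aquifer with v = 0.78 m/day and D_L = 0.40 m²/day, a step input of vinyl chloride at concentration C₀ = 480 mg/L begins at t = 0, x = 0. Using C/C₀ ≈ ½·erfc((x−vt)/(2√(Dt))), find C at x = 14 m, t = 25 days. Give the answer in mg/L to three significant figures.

For a continuous step input, C/C₀ ≈ ½·erfc((x−vt)/(2√(Dt))).
vt = 0.78 × 25 = 19.5 m and 2√(Dt) = 2√(0.40 × 25) = 6.325 m.
Argument (x−vt)/(2√(Dt)) = (14 − 19.5)/6.325 = -0.8696; ½·erfc(-0.8696) = 0.8906.
C = 480 × 0.8906 = 427 mg/L.

427 mg/L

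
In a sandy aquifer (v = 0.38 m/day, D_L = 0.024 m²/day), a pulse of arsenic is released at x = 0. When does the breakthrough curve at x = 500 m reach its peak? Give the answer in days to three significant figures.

1320 days

For the 1D instantaneous-source solution, setting ∂C/∂t = 0 at fixed x gives v²t² + 2Dt − x² = 0, so t = (√(D² + v²x²) − D)/v².
√(D² + v²x²) = √(0.024² + 0.38² × 500²) = 190.0; v² = 0.1444.
t = (190.0 − 0.024)/0.1444 = 1320 days (vs. the pure-advection estimate x/v = 1320 d).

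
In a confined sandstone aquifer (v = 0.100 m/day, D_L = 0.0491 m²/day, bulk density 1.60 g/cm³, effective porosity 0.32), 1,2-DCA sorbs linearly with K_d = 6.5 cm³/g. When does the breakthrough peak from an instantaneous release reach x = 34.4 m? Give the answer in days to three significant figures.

11400 days

Retardation factor R = 1 + ρ_b·K_d/n = 1 + 1.60 × 6.5/0.32 = 33.50.
Sorption retards both mechanisms: v_R = v/R = 0.002985 m/day, D_R = D/R = 0.001466 m²/day.
Peak time from v_R²t² + 2D_R t − x² = 0: t = (√(D_R² + v_R²x²) − D_R)/v_R².
√(D_R² + v_R²x²) = √(0.001466² + 0.002985² × 34.4²) = 0.1027; v_R² = 8.910e-06.
t = (0.1027 − 0.001466)/8.910e-06 = 11400 days.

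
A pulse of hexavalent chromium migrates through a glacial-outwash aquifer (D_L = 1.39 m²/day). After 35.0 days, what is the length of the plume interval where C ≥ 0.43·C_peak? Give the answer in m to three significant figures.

The plume is Gaussian with σ = √(2Dt) = √(2 × 1.39 × 35.0) = 9.864 m.
C/C_peak = exp(−Δx²/(2σ²)) = 0.43 ⇒ Δx = σ·√(−2 ln 0.43) = 9.864 × 1.299 = 12.81 m.
Width = 2Δx = 25.6 m.

25.6 m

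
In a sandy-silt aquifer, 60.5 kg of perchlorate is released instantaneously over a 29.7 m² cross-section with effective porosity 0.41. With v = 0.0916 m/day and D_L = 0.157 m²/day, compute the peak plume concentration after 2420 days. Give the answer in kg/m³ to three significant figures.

The peak of an instantaneous 1D plume sits at x = vt; there the Gaussian factor is 1 and C_max = M/(n_e·A·√(4πDt)), where n_e·A is the pore area the mass is dissolved in.
√(4πDt) = √(4π × 0.157 × 2420) = 69.10 m, so C_max = 60.5/(0.41 × 29.7 × 69.10) = 0.0719 kg/m³.

0.0719 kg/m³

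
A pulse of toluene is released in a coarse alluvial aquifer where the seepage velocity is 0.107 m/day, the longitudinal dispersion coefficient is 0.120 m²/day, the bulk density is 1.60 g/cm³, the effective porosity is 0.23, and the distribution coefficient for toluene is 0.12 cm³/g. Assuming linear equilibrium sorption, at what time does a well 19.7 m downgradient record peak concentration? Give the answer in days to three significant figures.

Retardation factor R = 1 + ρ_b·K_d/n = 1 + 1.60 × 0.12/0.23 = 1.835.
Sorption retards both mechanisms: v_R = v/R = 0.05831 m/day, D_R = D/R = 0.06540 m²/day.
Peak time from v_R²t² + 2D_R t − x² = 0: t = (√(D_R² + v_R²x²) − D_R)/v_R².
√(D_R² + v_R²x²) = √(0.06540² + 0.05831² × 19.7²) = 1.151; v_R² = 0.003400.
t = (1.151 − 0.06540)/0.003400 = 319 days.

319 days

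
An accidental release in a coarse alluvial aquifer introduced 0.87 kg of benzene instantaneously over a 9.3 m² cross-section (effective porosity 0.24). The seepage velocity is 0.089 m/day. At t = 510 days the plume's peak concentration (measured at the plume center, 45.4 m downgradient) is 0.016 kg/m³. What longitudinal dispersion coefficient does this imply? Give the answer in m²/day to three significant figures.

At the plume center C_max = M/(n_e·A·√(4πDt)), so D = M²/(4πt·(n_e·A·C_max)²).
n_e·A·C_max = 0.24 × 9.3 × 0.016 = 0.03571 kg/m.
D = 0.87²/(4π × 510 × 0.03571²) = 0.0926 m²/day.

0.0926 m²/day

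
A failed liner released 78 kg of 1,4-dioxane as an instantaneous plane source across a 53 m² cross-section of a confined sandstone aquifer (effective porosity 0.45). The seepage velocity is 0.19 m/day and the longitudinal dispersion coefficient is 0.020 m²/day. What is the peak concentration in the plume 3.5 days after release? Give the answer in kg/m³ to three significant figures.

The peak of an instantaneous 1D plume sits at x = vt; there the Gaussian factor is 1 and C_max = M/(n_e·A·√(4πDt)), where n_e·A is the pore area the mass is dissolved in.
√(4πDt) = √(4π × 0.020 × 3.5) = 0.9379 m, so C_max = 78/(0.45 × 53 × 0.9379) = 3.49 kg/m³.

3.49 kg/m³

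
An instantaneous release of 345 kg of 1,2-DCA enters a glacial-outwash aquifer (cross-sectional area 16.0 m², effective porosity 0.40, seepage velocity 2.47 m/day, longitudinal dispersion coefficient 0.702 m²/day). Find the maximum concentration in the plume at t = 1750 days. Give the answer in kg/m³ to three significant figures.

The peak of an instantaneous 1D plume sits at x = vt; there the Gaussian factor is 1 and C_max = M/(n_e·A·√(4πDt)), where n_e·A is the pore area the mass is dissolved in.
√(4πDt) = √(4π × 0.702 × 1750) = 124.2 m, so C_max = 345/(0.40 × 16.0 × 124.2) = 0.434 kg/m³.

0.434 kg/m³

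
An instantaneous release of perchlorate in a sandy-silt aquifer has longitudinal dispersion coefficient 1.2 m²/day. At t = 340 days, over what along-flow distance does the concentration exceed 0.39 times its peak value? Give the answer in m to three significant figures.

78.4 m

The plume is Gaussian with σ = √(2Dt) = √(2 × 1.2 × 340) = 28.57 m.
C/C_peak = exp(−Δx²/(2σ²)) = 0.39 ⇒ Δx = σ·√(−2 ln 0.39) = 28.57 × 1.372 = 39.20 m.
Width = 2Δx = 78.4 m.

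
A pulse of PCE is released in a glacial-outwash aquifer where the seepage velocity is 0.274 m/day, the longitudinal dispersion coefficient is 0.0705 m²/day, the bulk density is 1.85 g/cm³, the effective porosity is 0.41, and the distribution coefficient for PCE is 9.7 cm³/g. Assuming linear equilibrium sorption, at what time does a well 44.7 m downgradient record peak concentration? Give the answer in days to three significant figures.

Retardation factor R = 1 + ρ_b·K_d/n = 1 + 1.85 × 9.7/0.41 = 44.77.
Sorption retards both mechanisms: v_R = v/R = 0.006120 m/day, D_R = D/R = 0.001575 m²/day.
Peak time from v_R²t² + 2D_R t − x² = 0: t = (√(D_R² + v_R²x²) − D_R)/v_R².
√(D_R² + v_R²x²) = √(0.001575² + 0.006120² × 44.7²) = 0.2736; v_R² = 3.745e-05.
t = (0.2736 − 0.001575)/3.745e-05 = 7260 days.

7260 days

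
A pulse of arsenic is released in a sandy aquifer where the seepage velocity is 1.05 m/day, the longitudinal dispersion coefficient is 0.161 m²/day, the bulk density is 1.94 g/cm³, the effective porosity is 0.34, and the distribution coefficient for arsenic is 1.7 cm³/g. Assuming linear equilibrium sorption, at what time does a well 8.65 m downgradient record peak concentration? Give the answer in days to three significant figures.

86.6 days

Retardation factor R = 1 + ρ_b·K_d/n = 1 + 1.94 × 1.7/0.34 = 10.70.
Sorption retards both mechanisms: v_R = v/R = 0.09813 m/day, D_R = D/R = 0.01505 m²/day.
Peak time from v_R²t² + 2D_R t − x² = 0: t = (√(D_R² + v_R²x²) − D_R)/v_R².
√(D_R² + v_R²x²) = √(0.01505² + 0.09813² × 8.65²) = 0.8490; v_R² = 0.009629.
t = (0.8490 − 0.01505)/0.009629 = 86.6 days.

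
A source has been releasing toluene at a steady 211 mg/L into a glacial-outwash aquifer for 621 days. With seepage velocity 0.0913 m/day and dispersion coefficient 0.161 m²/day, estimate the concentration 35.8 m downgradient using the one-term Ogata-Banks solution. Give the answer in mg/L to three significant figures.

196 mg/L

For a continuous step input, C/C₀ ≈ ½·erfc((x−vt)/(2√(Dt))).
vt = 0.0913 × 621 = 56.6973 m and 2√(Dt) = 2√(0.161 × 621) = 20.00 m.
Argument (x−vt)/(2√(Dt)) = (35.8 − 56.6973)/20.00 = -1.045; ½·erfc(-1.045) = 0.9303.
C = 211 × 0.9303 = 196 mg/L.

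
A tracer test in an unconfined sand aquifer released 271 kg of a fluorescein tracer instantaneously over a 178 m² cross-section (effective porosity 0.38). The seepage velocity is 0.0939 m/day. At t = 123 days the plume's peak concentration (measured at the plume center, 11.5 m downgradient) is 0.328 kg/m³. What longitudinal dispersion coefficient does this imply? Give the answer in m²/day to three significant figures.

At the plume center C_max = M/(n_e·A·√(4πDt)), so D = M²/(4πt·(n_e·A·C_max)²).
n_e·A·C_max = 0.38 × 178 × 0.328 = 22.19 kg/m.
D = 271²/(4π × 123 × 22.19²) = 0.0965 m²/day.

0.0965 m²/day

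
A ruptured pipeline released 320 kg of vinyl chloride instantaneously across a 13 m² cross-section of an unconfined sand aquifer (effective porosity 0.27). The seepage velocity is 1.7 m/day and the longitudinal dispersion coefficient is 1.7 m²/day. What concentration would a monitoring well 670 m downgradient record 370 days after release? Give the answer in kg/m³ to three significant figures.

For an instantaneous plane source, C(x,t) = M/(n_e·A·√(4πDt)) · exp(−(x−vt)²/(4Dt)), with n_e·A the pore (flow) area.
Plume center vt = 1.7 × 370 = 629 m, so the well at 670 m is 41 m downgradient of the peak.
√(4πDt) = 88.91 m, giving peak height M/(n_e·A·√(4πDt)) = 320/(0.27 × 13 × 88.91) = 1.025 kg/m³.
(x−vt)²/(4Dt) = (41)²/(4 × 1.7 × 370) = 0.6681; exp(−0.6681) = 0.5127.
C = 1.025 × 0.5127 = 0.526 kg/m³.

0.526 kg/m³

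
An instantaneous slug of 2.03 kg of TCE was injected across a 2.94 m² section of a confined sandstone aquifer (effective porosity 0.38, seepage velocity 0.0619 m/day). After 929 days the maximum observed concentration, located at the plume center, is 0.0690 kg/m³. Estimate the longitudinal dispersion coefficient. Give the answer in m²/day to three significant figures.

0.0594 m²/day

At the plume center C_max = M/(n_e·A·√(4πDt)), so D = M²/(4πt·(n_e·A·C_max)²).
n_e·A·C_max = 0.38 × 2.94 × 0.0690 = 0.07709 kg/m.
D = 2.03²/(4π × 929 × 0.07709²) = 0.0594 m²/day.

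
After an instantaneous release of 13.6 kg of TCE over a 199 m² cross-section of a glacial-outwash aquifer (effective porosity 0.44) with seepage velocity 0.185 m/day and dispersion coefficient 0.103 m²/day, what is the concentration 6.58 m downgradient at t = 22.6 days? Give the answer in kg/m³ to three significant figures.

0.0155 kg/m³

For an instantaneous plane source, C(x,t) = M/(n_e·A·√(4πDt)) · exp(−(x−vt)²/(4Dt)), with n_e·A the pore (flow) area.
Plume center vt = 0.185 × 22.6 = 4.181 m, so the well at 6.58 m is 2.399 m downgradient of the peak.
√(4πDt) = 5.409 m, giving peak height M/(n_e·A·√(4πDt)) = 13.6/(0.44 × 199 × 5.409) = 0.02872 kg/m³.
(x−vt)²/(4Dt) = (2.399)²/(4 × 0.103 × 22.6) = 0.6181; exp(−0.6181) = 0.5390.
C = 0.02872 × 0.5390 = 0.0155 kg/m³.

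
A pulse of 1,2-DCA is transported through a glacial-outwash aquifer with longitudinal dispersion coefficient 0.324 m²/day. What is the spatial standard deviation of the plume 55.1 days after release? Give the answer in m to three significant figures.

5.98 m

Dispersive spreading gives a Gaussian with σ² = 2Dt; advection only shifts the center.
σ = √(2 × 0.324 × 55.1) = 5.98 m.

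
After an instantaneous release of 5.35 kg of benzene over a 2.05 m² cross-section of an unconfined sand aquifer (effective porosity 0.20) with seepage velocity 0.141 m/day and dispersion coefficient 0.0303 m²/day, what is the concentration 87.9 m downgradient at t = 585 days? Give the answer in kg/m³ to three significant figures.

0.578 kg/m³

For an instantaneous plane source, C(x,t) = M/(n_e·A·√(4πDt)) · exp(−(x−vt)²/(4Dt)), with n_e·A the pore (flow) area.
Plume center vt = 0.141 × 585 = 82.485 m, so the well at 87.9 m is 5.415 m downgradient of the peak.
√(4πDt) = 14.92 m, giving peak height M/(n_e·A·√(4πDt)) = 5.35/(0.20 × 2.05 × 14.92) = 0.8746 kg/m³.
(x−vt)²/(4Dt) = (5.415)²/(4 × 0.0303 × 585) = 0.4136; exp(−0.4136) = 0.6613.
C = 0.8746 × 0.6613 = 0.578 kg/m³.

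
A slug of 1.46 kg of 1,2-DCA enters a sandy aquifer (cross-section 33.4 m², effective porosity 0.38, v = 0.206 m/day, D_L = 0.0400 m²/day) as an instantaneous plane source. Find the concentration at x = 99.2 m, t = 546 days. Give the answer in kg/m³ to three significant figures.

For an instantaneous plane source, C(x,t) = M/(n_e·A·√(4πDt)) · exp(−(x−vt)²/(4Dt)), with n_e·A the pore (flow) area.
Plume center vt = 0.206 × 546 = 112.476 m, so the well at 99.2 m is 13.276 m upgradient of the peak.
√(4πDt) = 16.57 m, giving peak height M/(n_e·A·√(4πDt)) = 1.46/(0.38 × 33.4 × 16.57) = 0.006942 kg/m³.
(x−vt)²/(4Dt) = (-13.276)²/(4 × 0.0400 × 546) = 2.018; exp(−2.018) = 0.1329.
C = 0.006942 × 0.1329 = 0.000923 kg/m³.

0.000923 kg/m³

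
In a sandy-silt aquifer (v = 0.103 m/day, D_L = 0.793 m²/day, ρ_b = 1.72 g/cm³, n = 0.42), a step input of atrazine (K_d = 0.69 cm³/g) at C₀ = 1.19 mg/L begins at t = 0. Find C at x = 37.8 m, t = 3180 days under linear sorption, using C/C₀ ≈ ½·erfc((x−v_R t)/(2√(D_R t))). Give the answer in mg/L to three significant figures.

Retardation factor R = 1 + ρ_b·K_d/n = 1 + 1.72 × 0.69/0.42 = 3.826.
Sorption retards both mechanisms: v_R = v/R = 0.02692 m/day, D_R = D/R = 0.2073 m²/day.
v_R·t = 0.02692 × 3180 = 85.6056 m; 2√(D_R t) = 51.35 m; argument = (37.8 − 85.6056)/51.35 = -0.9310.
C = C₀ × ½·erfc(-0.9310) = 1.19 × 0.9060 = 1.08 mg/L.

1.08 mg/L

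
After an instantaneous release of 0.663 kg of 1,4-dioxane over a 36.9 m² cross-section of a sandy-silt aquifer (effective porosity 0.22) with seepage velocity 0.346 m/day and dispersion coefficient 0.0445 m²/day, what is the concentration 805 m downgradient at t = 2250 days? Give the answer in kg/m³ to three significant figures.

0.000399 kg/m³

For an instantaneous plane source, C(x,t) = M/(n_e·A·√(4πDt)) · exp(−(x−vt)²/(4Dt)), with n_e·A the pore (flow) area.
Plume center vt = 0.346 × 2250 = 778.5 m, so the well at 805 m is 26.5 m downgradient of the peak.
√(4πDt) = 35.47 m, giving peak height M/(n_e·A·√(4πDt)) = 0.663/(0.22 × 36.9 × 35.47) = 0.002303 kg/m³.
(x−vt)²/(4Dt) = (26.5)²/(4 × 0.0445 × 2250) = 1.753; exp(−1.753) = 0.1733.
C = 0.002303 × 0.1733 = 0.000399 kg/m³.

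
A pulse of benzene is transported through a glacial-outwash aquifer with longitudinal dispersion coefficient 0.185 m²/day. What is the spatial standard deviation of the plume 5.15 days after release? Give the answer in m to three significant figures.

1.38 m

Dispersive spreading gives a Gaussian with σ² = 2Dt; advection only shifts the center.
σ = √(2 × 0.185 × 5.15) = 1.38 m.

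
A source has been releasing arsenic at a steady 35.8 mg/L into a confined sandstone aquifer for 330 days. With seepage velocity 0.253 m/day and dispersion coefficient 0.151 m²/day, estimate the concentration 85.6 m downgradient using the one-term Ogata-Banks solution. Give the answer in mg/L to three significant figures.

14.9 mg/L

For a continuous step input, C/C₀ ≈ ½·erfc((x−vt)/(2√(Dt))).
vt = 0.253 × 330 = 83.49 m and 2√(Dt) = 2√(0.151 × 330) = 14.12 m.
Argument (x−vt)/(2√(Dt)) = (85.6 − 83.49)/14.12 = 0.1494; ½·erfc(0.1494) = 0.4163.
C = 35.8 × 0.4163 = 14.9 mg/L.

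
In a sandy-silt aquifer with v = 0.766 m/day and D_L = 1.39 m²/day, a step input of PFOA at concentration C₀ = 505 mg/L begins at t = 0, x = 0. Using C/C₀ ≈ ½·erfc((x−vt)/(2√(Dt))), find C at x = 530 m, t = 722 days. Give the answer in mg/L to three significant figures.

For a continuous step input, C/C₀ ≈ ½·erfc((x−vt)/(2√(Dt))).
vt = 0.766 × 722 = 553.052 m and 2√(Dt) = 2√(1.39 × 722) = 63.36 m.
Argument (x−vt)/(2√(Dt)) = (530 − 553.052)/63.36 = -0.3638; ½·erfc(-0.3638) = 0.6965.
C = 505 × 0.6965 = 352 mg/L.

352 mg/L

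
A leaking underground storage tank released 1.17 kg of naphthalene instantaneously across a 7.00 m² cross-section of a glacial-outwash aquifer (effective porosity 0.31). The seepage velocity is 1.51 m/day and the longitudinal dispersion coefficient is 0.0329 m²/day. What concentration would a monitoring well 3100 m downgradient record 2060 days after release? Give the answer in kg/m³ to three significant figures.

0.0122 kg/m³

For an instantaneous plane source, C(x,t) = M/(n_e·A·√(4πDt)) · exp(−(x−vt)²/(4Dt)), with n_e·A the pore (flow) area.
Plume center vt = 1.51 × 2060 = 3110.6 m, so the well at 3100 m is 10.6 m upgradient of the peak.
√(4πDt) = 29.18 m, giving peak height M/(n_e·A·√(4πDt)) = 1.17/(0.31 × 7.00 × 29.18) = 0.01848 kg/m³.
(x−vt)²/(4Dt) = (-10.6)²/(4 × 0.0329 × 2060) = 0.4145; exp(−0.4145) = 0.6607.
C = 0.01848 × 0.6607 = 0.0122 kg/m³.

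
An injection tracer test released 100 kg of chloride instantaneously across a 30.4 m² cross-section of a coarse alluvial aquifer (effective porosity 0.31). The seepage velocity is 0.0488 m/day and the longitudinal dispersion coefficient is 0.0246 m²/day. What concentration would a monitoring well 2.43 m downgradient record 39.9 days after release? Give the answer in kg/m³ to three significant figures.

2.85 kg/m³

For an instantaneous plane source, C(x,t) = M/(n_e·A·√(4πDt)) · exp(−(x−vt)²/(4Dt)), with n_e·A the pore (flow) area.
Plume center vt = 0.0488 × 39.9 = 1.94712 m, so the well at 2.43 m is 0.48288 m downgradient of the peak.
√(4πDt) = 3.512 m, giving peak height M/(n_e·A·√(4πDt)) = 100/(0.31 × 30.4 × 3.512) = 3.021 kg/m³.
(x−vt)²/(4Dt) = (0.48288)²/(4 × 0.0246 × 39.9) = 0.05939; exp(−0.05939) = 0.9423.
C = 3.021 × 0.9423 = 2.85 kg/m³.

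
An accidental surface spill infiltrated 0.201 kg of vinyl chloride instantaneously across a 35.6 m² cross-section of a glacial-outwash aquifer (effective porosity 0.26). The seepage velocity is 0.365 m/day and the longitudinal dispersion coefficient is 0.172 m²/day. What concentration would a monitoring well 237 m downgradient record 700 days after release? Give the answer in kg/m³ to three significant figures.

0.000274 kg/m³

For an instantaneous plane source, C(x,t) = M/(n_e·A·√(4πDt)) · exp(−(x−vt)²/(4Dt)), with n_e·A the pore (flow) area.
Plume center vt = 0.365 × 700 = 255.5 m, so the well at 237 m is 18.5 m upgradient of the peak.
√(4πDt) = 38.90 m, giving peak height M/(n_e·A·√(4πDt)) = 0.201/(0.26 × 35.6 × 38.90) = 0.0005582 kg/m³.
(x−vt)²/(4Dt) = (-18.5)²/(4 × 0.172 × 700) = 0.7107; exp(−0.7107) = 0.4913.
C = 0.0005582 × 0.4913 = 0.000274 kg/m³.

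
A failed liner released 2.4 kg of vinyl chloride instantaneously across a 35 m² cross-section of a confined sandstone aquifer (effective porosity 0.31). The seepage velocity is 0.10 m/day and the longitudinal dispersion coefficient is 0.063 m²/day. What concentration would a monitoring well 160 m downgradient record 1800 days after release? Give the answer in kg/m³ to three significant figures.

0.00243 kg/m³

For an instantaneous plane source, C(x,t) = M/(n_e·A·√(4πDt)) · exp(−(x−vt)²/(4Dt)), with n_e·A the pore (flow) area.
Plume center vt = 0.10 × 1800 = 180 m, so the well at 160 m is 20 m upgradient of the peak.
√(4πDt) = 37.75 m, giving peak height M/(n_e·A·√(4πDt)) = 2.4/(0.31 × 35 × 37.75) = 0.005860 kg/m³.
(x−vt)²/(4Dt) = (-20)²/(4 × 0.063 × 1800) = 0.8818; exp(−0.8818) = 0.4140.
C = 0.005860 × 0.4140 = 0.00243 kg/m³.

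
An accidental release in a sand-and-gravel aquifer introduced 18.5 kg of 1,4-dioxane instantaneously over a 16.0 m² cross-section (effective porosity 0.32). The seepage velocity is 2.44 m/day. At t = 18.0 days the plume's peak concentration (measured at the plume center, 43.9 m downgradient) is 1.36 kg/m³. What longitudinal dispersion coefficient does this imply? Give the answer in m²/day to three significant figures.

At the plume center C_max = M/(n_e·A·√(4πDt)), so D = M²/(4πt·(n_e·A·C_max)²).
n_e·A·C_max = 0.32 × 16.0 × 1.36 = 6.963 kg/m.
D = 18.5²/(4π × 18.0 × 6.963²) = 0.0312 m²/day.

0.0312 m²/day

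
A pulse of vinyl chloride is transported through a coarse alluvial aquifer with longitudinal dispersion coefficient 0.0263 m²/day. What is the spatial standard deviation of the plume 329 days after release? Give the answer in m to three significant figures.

Dispersive spreading gives a Gaussian with σ² = 2Dt; advection only shifts the center.
σ = √(2 × 0.0263 × 329) = 4.16 m.

4.16 m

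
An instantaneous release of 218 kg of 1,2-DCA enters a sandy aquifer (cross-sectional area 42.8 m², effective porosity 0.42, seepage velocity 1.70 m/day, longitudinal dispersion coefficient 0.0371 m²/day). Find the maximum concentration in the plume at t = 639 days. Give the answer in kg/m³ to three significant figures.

The peak of an instantaneous 1D plume sits at x = vt; there the Gaussian factor is 1 and C_max = M/(n_e·A·√(4πDt)), where n_e·A is the pore area the mass is dissolved in.
√(4πDt) = √(4π × 0.0371 × 639) = 17.26 m, so C_max = 218/(0.42 × 42.8 × 17.26) = 0.703 kg/m³.

0.703 kg/m³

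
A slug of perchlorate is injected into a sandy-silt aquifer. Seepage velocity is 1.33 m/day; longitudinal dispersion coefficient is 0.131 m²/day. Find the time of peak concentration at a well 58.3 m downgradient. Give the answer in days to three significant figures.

43.8 days

For the 1D instantaneous-source solution, setting ∂C/∂t = 0 at fixed x gives v²t² + 2Dt − x² = 0, so t = (√(D² + v²x²) − D)/v².
√(D² + v²x²) = √(0.131² + 1.33² × 58.3²) = 77.54; v² = 1.7689.
t = (77.54 − 0.131)/1.7689 = 43.8 days (vs. the pure-advection estimate x/v = 43.8 d).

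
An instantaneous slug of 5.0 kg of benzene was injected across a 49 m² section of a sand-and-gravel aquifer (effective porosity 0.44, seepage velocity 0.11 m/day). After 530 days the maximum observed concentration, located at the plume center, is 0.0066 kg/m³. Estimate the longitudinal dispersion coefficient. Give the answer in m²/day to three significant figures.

At the plume center C_max = M/(n_e·A·√(4πDt)), so D = M²/(4πt·(n_e·A·C_max)²).
n_e·A·C_max = 0.44 × 49 × 0.0066 = 0.1423 kg/m.
D = 5.0²/(4π × 530 × 0.1423²) = 0.185 m²/day.

0.185 m²/day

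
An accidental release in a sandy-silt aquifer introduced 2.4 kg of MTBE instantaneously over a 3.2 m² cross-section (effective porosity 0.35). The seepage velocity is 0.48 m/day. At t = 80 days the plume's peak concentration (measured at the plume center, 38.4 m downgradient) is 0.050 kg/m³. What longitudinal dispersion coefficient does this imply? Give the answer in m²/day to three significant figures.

1.83 m²/day

At the plume center C_max = M/(n_e·A·√(4πDt)), so D = M²/(4πt·(n_e·A·C_max)²).
n_e·A·C_max = 0.35 × 3.2 × 0.050 = 0.05600 kg/m.
D = 2.4²/(4π × 80 × 0.05600²) = 1.83 m²/day.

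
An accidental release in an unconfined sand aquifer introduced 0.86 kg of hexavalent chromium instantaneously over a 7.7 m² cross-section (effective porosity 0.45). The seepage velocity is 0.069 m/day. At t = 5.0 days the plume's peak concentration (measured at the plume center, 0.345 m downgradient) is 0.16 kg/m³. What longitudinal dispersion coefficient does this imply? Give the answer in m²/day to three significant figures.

At the plume center C_max = M/(n_e·A·√(4πDt)), so D = M²/(4πt·(n_e·A·C_max)²).
n_e·A·C_max = 0.45 × 7.7 × 0.16 = 0.5544 kg/m.
D = 0.86²/(4π × 5.0 × 0.5544²) = 0.0383 m²/day.

0.0383 m²/day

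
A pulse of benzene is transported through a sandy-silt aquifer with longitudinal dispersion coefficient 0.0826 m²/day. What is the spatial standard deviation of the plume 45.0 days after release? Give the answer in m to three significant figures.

2.73 m

Dispersive spreading gives a Gaussian with σ² = 2Dt; advection only shifts the center.
σ = √(2 × 0.0826 × 45.0) = 2.73 m.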